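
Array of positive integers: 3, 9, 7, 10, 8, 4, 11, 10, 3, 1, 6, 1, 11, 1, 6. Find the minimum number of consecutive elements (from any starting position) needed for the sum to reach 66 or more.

10

add 3: running sum 3 < 66
add 9: running sum 12 < 66
add 7: running sum 19 < 66
add 10: running sum 29 < 66
add 8: running sum 37 < 66
add 4: running sum 41 < 66
add 11: running sum 52 < 66
add 10: running sum 62 < 66
add 3: running sum 65 < 66
add 1: shortest ending here [3, 9, 7, 10, 8, 4, 11, 10, 3, 1] sum 66, len 10
add 6: shortest ending here [9, 7, 10, 8, 4, 11, 10, 3, 1, 6] sum 69, len 10
add 1: shortest ending here [9, 7, 10, 8, 4, 11, 10, 3, 1, 6, 1] sum 70, len 11
add 11: shortest ending here [7, 10, 8, 4, 11, 10, 3, 1, 6, 1, 11] sum 72, len 11
add 1: shortest ending here [10, 8, 4, 11, 10, 3, 1, 6, 1, 11, 1] sum 66, len 11
add 6: shortest ending here [10, 8, 4, 11, 10, 3, 1, 6, 1, 11, 1, 6] sum 72, len 12
Shortest qualifying length: 10.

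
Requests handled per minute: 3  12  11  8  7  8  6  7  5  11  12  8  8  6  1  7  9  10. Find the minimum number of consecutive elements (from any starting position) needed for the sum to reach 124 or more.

Extend right; whenever the sum reaches 124, record the length and shrink from the left:
add 3: running sum 3 < 124
add 12: running sum 15 < 124
add 11: running sum 26 < 124
add 8: running sum 34 < 124
add 7: running sum 41 < 124
add 8: running sum 49 < 124
add 6: running sum 55 < 124
add 7: running sum 62 < 124
add 5: running sum 67 < 124
add 11: running sum 78 < 124
add 12: running sum 90 < 124
add 8: running sum 98 < 124
add 8: running sum 106 < 124
add 6: running sum 112 < 124
add 1: running sum 113 < 124
add 7: running sum 120 < 124
add 9: shortest ending here [12, 11, 8, 7, 8, 6, 7, 5, 11, 12, 8, 8, 6, 1, 7, 9] sum 126, len 16
add 10: shortest ending here [11, 8, 7, 8, 6, 7, 5, 11, 12, 8, 8, 6, 1, 7, 9, 10] sum 124, len 16
Shortest qualifying length: 16.

16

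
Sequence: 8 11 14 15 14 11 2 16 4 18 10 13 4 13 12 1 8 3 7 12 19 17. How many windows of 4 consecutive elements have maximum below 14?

[8, 11, 14, 15] → max 15
[11, 14, 15, 14] → max 15
[14, 15, 14, 11] → max 15
[15, 14, 11, 2] → max 15
[14, 11, 2, 16] → max 16
[11, 2, 16, 4] → max 16
[2, 16, 4, 18] → max 18
[16, 4, 18, 10] → max 18
[4, 18, 10, 13] → max 18
[18, 10, 13, 4] → max 18
[10, 13, 4, 13] → max 13  < 14 ✓
[13, 4, 13, 12] → max 13  < 14 ✓
[4, 13, 12, 1] → max 13  < 14 ✓
[13, 12, 1, 8] → max 13  < 14 ✓
[12, 1, 8, 3] → max 12  < 14 ✓
[1, 8, 3, 7] → max 8  < 14 ✓
[8, 3, 7, 12] → max 12  < 14 ✓
[3, 7, 12, 19] → max 19
[7, 12, 19, 17] → max 19
7 windows satisfy the condition.

7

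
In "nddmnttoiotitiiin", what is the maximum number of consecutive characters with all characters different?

[n] len 1
[n, d] len 2
[d] len 1
[d, m] len 2
[d, m, n] len 3
[d, m, n, t] len 4
[t] len 1
[t, o] len 2
[t, o, i] len 3
[i, o] len 2
[i, o, t] len 3
[o, t, i] len 3
[i, t] len 2
[t, i] len 2
[i] len 1
[i] len 1
[i, n] len 2
Longest all-distinct length: 4.

4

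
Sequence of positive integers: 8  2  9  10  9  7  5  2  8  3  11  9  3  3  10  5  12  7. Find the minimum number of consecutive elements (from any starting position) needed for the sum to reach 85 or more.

13

add 8: running sum 8 < 85
add 2: running sum 10 < 85
add 9: running sum 19 < 85
add 10: running sum 29 < 85
add 9: running sum 38 < 85
add 7: running sum 45 < 85
add 5: running sum 50 < 85
add 2: running sum 52 < 85
add 8: running sum 60 < 85
add 3: running sum 63 < 85
add 11: running sum 74 < 85
add 9: running sum 83 < 85
add 3: shortest ending here [8, 2, 9, 10, 9, 7, 5, 2, 8, 3, 11, 9, 3] sum 86, len 13
add 3: shortest ending here [8, 2, 9, 10, 9, 7, 5, 2, 8, 3, 11, 9, 3, 3] sum 89, len 14
add 10: shortest ending here [9, 10, 9, 7, 5, 2, 8, 3, 11, 9, 3, 3, 10] sum 89, len 13
add 5: shortest ending here [10, 9, 7, 5, 2, 8, 3, 11, 9, 3, 3, 10, 5] sum 85, len 13
add 12: shortest ending here [9, 7, 5, 2, 8, 3, 11, 9, 3, 3, 10, 5, 12] sum 87, len 13
add 7: shortest ending here [7, 5, 2, 8, 3, 11, 9, 3, 3, 10, 5, 12, 7] sum 85, len 13
Shortest qualifying length: 13.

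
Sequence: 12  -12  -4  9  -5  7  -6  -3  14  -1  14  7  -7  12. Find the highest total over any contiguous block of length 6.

39

[12, -12, -4, 9, -5, 7] → sum 7
[-12, -4, 9, -5, 7, -6] → sum -11
[-4, 9, -5, 7, -6, -3] → sum -2
[9, -5, 7, -6, -3, 14] → sum 16
[-5, 7, -6, -3, 14, -1] → sum 6
[7, -6, -3, 14, -1, 14] → sum 25
[-6, -3, 14, -1, 14, 7] → sum 25
[-3, 14, -1, 14, 7, -7] → sum 24
[14, -1, 14, 7, -7, 12] → sum 39
Highest of these is 39.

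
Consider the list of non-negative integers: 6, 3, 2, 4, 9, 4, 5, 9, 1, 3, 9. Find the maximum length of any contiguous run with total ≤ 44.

9

add 6: [6] sum 6, len 1
add 3: [6, 3] sum 9, len 2
add 2: [6, 3, 2] sum 11, len 3
add 4: [6, 3, 2, 4] sum 15, len 4
add 9: [6, 3, 2, 4, 9] sum 24, len 5
add 4: [6, 3, 2, 4, 9, 4] sum 28, len 6
add 5: [6, 3, 2, 4, 9, 4, 5] sum 33, len 7
add 9: [6, 3, 2, 4, 9, 4, 5, 9] sum 42, len 8
add 1: [6, 3, 2, 4, 9, 4, 5, 9, 1] sum 43, len 9
add 3: [3, 2, 4, 9, 4, 5, 9, 1, 3] sum 40, len 9
add 9: [4, 9, 4, 5, 9, 1, 3, 9] sum 44, len 8
Longest length seen: 9.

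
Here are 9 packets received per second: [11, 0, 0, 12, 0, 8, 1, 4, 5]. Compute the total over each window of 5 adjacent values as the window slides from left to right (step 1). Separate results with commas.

11 0 0 12 0 → sum 23
0 0 12 0 8 → sum 20
0 12 0 8 1 → sum 21
12 0 8 1 4 → sum 25
0 8 1 4 5 → sum 18

23, 20, 21, 25, 18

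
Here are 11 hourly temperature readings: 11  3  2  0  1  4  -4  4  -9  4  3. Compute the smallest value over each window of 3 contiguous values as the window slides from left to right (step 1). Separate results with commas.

2, 0, 0, 0, -4, -4, -9, -9, -9

(11, 3, 2) → min 2
(3, 2, 0) → min 0
(2, 0, 1) → min 0
(0, 1, 4) → min 0
(1, 4, -4) → min -4
(4, -4, 4) → min -4
(-4, 4, -9) → min -9
(4, -9, 4) → min -9
(-9, 4, 3) → min -9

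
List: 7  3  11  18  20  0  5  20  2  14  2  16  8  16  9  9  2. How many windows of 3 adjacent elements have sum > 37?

[7, 3, 11] → sum 21
[3, 11, 18] → sum 32
[11, 18, 20] → sum 49  > 37 ✓
[18, 20, 0] → sum 38  > 37 ✓
[20, 0, 5] → sum 25
[0, 5, 20] → sum 25
[5, 20, 2] → sum 27
[20, 2, 14] → sum 36
[2, 14, 2] → sum 18
[14, 2, 16] → sum 32
[2, 16, 8] → sum 26
[16, 8, 16] → sum 40  > 37 ✓
[8, 16, 9] → sum 33
[16, 9, 9] → sum 34
[9, 9, 2] → sum 20
3 windows satisfy the condition.

3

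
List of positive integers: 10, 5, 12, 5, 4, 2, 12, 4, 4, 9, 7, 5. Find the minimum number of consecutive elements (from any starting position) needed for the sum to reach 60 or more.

add 10: running sum 10 < 60
add 5: running sum 15 < 60
add 12: running sum 27 < 60
add 5: running sum 32 < 60
add 4: running sum 36 < 60
add 2: running sum 38 < 60
add 12: running sum 50 < 60
add 4: running sum 54 < 60
add 4: running sum 58 < 60
end 9: [10, 5, 12, 5, 4, 2, 12, 4, 4, 9] sum 67, len 10
end 10: [5, 12, 5, 4, 2, 12, 4, 4, 9, 7] sum 64, len 10
end 11: [12, 5, 4, 2, 12, 4, 4, 9, 7, 5] sum 64, len 10
Shortest qualifying length: 10.

10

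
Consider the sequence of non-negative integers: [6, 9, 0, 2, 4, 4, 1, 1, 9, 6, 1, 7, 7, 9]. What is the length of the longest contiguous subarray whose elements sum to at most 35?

10

Extend to the right; shrink from the left whenever the sum exceeds 35:
[6] sum 6 len 1
[6, 9] sum 15 len 2
[6, 9, 0] sum 15 len 3
[6, 9, 0, 2] sum 17 len 4
[6, 9, 0, 2, 4] sum 21 len 5
[6, 9, 0, 2, 4, 4] sum 25 len 6
[6, 9, 0, 2, 4, 4, 1] sum 26 len 7
[6, 9, 0, 2, 4, 4, 1, 1] sum 27 len 8
[9, 0, 2, 4, 4, 1, 1, 9] sum 30 len 8
[0, 2, 4, 4, 1, 1, 9, 6] sum 27 len 8
[0, 2, 4, 4, 1, 1, 9, 6, 1] sum 28 len 9
[0, 2, 4, 4, 1, 1, 9, 6, 1, 7] sum 35 len 10
[1, 1, 9, 6, 1, 7, 7] sum 32 len 7
[6, 1, 7, 7, 9] sum 30 len 5
Longest length seen: 10.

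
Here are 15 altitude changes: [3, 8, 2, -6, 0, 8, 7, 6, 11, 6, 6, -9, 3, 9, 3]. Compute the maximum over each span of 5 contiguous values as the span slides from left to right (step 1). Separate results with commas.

8, 8, 8, 8, 11, 11, 11, 11, 11, 9, 9

[3, 8, 2, -6, 0] → max 8
[8, 2, -6, 0, 8] → max 8
[2, -6, 0, 8, 7] → max 8
[-6, 0, 8, 7, 6] → max 8
[0, 8, 7, 6, 11] → max 11
[8, 7, 6, 11, 6] → max 11
[7, 6, 11, 6, 6] → max 11
[6, 11, 6, 6, -9] → max 11
[11, 6, 6, -9, 3] → max 11
[6, 6, -9, 3, 9] → max 9
[6, -9, 3, 9, 3] → max 9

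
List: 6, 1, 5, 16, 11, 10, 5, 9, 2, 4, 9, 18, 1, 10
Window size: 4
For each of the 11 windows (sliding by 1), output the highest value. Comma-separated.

(6, 1, 5, 16) → max 16
(1, 5, 16, 11) → max 16
(5, 16, 11, 10) → max 16
(16, 11, 10, 5) → max 16
(11, 10, 5, 9) → max 11
(10, 5, 9, 2) → max 10
(5, 9, 2, 4) → max 9
(9, 2, 4, 9) → max 9
(2, 4, 9, 18) → max 18
(4, 9, 18, 1) → max 18
(9, 18, 1, 10) → max 18

16, 16, 16, 16, 11, 10, 9, 9, 18, 18, 18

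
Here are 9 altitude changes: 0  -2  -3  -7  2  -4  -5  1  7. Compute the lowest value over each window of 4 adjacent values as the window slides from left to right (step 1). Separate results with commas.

-7, -7, -7, -7, -5, -5

[0, -2, -3, -7] → min -7
[-2, -3, -7, 2] → min -7
[-3, -7, 2, -4] → min -7
[-7, 2, -4, -5] → min -7
[2, -4, -5, 1] → min -5
[-4, -5, 1, 7] → min -5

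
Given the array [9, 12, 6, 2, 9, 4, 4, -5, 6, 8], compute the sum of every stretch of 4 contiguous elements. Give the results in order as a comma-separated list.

[9, 12, 6, 2] → sum 29
[12, 6, 2, 9] → sum 29
[6, 2, 9, 4] → sum 21
[2, 9, 4, 4] → sum 19
[9, 4, 4, -5] → sum 12
[4, 4, -5, 6] → sum 9
[4, -5, 6, 8] → sum 13

29, 29, 21, 19, 12, 9, 13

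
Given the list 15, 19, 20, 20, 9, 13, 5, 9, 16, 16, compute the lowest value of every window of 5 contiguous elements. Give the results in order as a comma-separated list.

Sliding a size-5 window across the 10 values:
[15, 19, 20, 20, 9] → min 9
[19, 20, 20, 9, 13] → min 9
[20, 20, 9, 13, 5] → min 5
[20, 9, 13, 5, 9] → min 5
[9, 13, 5, 9, 16] → min 5
[13, 5, 9, 16, 16] → min 5

9, 9, 5, 5, 5, 5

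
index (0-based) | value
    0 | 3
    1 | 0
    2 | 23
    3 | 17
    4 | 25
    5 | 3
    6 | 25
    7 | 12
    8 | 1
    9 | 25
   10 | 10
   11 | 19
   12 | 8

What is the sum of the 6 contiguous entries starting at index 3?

Elements at indices 3..8: 17, 25, 3, 25, 12, 1
sum(17, 25, 3, 25, 12, 1) = 83

83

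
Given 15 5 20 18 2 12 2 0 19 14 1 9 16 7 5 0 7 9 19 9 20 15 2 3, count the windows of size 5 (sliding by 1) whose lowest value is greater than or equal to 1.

(15, 5, 20, 18, 2) → min 2  ≥ 1 ✓
(5, 20, 18, 2, 12) → min 2  ≥ 1 ✓
(20, 18, 2, 12, 2) → min 2  ≥ 1 ✓
(18, 2, 12, 2, 0) → min 0
(2, 12, 2, 0, 19) → min 0
(12, 2, 0, 19, 14) → min 0
(2, 0, 19, 14, 1) → min 0
(0, 19, 14, 1, 9) → min 0
(19, 14, 1, 9, 16) → min 1  ≥ 1 ✓
(14, 1, 9, 16, 7) → min 1  ≥ 1 ✓
(1, 9, 16, 7, 5) → min 1  ≥ 1 ✓
(9, 16, 7, 5, 0) → min 0
(16, 7, 5, 0, 7) → min 0
(7, 5, 0, 7, 9) → min 0
(5, 0, 7, 9, 19) → min 0
(0, 7, 9, 19, 9) → min 0
(7, 9, 19, 9, 20) → min 7  ≥ 1 ✓
(9, 19, 9, 20, 15) → min 9  ≥ 1 ✓
(19, 9, 20, 15, 2) → min 2  ≥ 1 ✓
(9, 20, 15, 2, 3) → min 2  ≥ 1 ✓
10 windows satisfy the condition.

10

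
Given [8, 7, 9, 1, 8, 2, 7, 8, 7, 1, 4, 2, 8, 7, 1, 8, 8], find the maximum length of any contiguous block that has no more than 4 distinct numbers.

add 8: window [8] (1 distinct), len 1
add 7: window [8, 7] (2 distinct), len 2
add 9: window [8, 7, 9] (3 distinct), len 3
add 1: window [8, 7, 9, 1] (4 distinct), len 4
add 8: window [8, 7, 9, 1, 8] (4 distinct), len 5
add 2: window [9, 1, 8, 2] (4 distinct), len 4
add 7: window [1, 8, 2, 7] (4 distinct), len 4
add 8: window [1, 8, 2, 7, 8] (4 distinct), len 5
add 7: window [1, 8, 2, 7, 8, 7] (4 distinct), len 6
add 1: window [1, 8, 2, 7, 8, 7, 1] (4 distinct), len 7
add 4: window [7, 8, 7, 1, 4] (4 distinct), len 5
add 2: window [7, 1, 4, 2] (4 distinct), len 4
add 8: window [1, 4, 2, 8] (4 distinct), len 4
add 7: window [4, 2, 8, 7] (4 distinct), len 4
add 1: window [2, 8, 7, 1] (4 distinct), len 4
add 8: window [2, 8, 7, 1, 8] (4 distinct), len 5
add 8: window [2, 8, 7, 1, 8, 8] (4 distinct), len 6
Longest length with ≤4 distinct: 7.

7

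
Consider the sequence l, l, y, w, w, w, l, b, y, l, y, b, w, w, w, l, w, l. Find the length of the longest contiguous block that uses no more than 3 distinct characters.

7

[l] 1 distinct, len 1
[l, l] 1 distinct, len 2
[l, l, y] 2 distinct, len 3
[l, l, y, w] 3 distinct, len 4
[l, l, y, w, w] 3 distinct, len 5
[l, l, y, w, w, w] 3 distinct, len 6
[l, l, y, w, w, w, l] 3 distinct, len 7
[w, w, w, l, b] 3 distinct, len 5
[l, b, y] 3 distinct, len 3
[l, b, y, l] 3 distinct, len 4
[l, b, y, l, y] 3 distinct, len 5
[l, b, y, l, y, b] 3 distinct, len 6
[y, b, w] 3 distinct, len 3
[y, b, w, w] 3 distinct, len 4
[y, b, w, w, w] 3 distinct, len 5
[b, w, w, w, l] 3 distinct, len 5
[b, w, w, w, l, w] 3 distinct, len 6
[b, w, w, w, l, w, l] 3 distinct, len 7
Longest length with ≤3 distinct: 7.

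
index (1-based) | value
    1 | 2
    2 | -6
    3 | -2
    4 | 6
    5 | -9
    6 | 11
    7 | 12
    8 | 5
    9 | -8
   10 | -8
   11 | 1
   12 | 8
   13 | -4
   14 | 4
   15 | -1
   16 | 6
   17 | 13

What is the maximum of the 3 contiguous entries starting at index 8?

5

Elements at indices 8..10: 5, -8, -8
max(5, -8, -8) = 5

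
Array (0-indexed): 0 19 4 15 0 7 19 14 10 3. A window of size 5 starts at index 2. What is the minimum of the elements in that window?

0

Elements at indices 2..6: 4, 15, 0, 7, 19
min(4, 15, 0, 7, 19) = 0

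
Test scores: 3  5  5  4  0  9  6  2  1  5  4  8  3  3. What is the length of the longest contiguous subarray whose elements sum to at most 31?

add 3: [3] sum 3, len 1
add 5: [3, 5] sum 8, len 2
add 5: [3, 5, 5] sum 13, len 3
add 4: [3, 5, 5, 4] sum 17, len 4
add 0: [3, 5, 5, 4, 0] sum 17, len 5
add 9: [3, 5, 5, 4, 0, 9] sum 26, len 6
add 6: [5, 5, 4, 0, 9, 6] sum 29, len 6
add 2: [5, 5, 4, 0, 9, 6, 2] sum 31, len 7
add 1: [5, 4, 0, 9, 6, 2, 1] sum 27, len 7
add 5: [4, 0, 9, 6, 2, 1, 5] sum 27, len 7
add 4: [4, 0, 9, 6, 2, 1, 5, 4] sum 31, len 8
add 8: [6, 2, 1, 5, 4, 8] sum 26, len 6
add 3: [6, 2, 1, 5, 4, 8, 3] sum 29, len 7
add 3: [2, 1, 5, 4, 8, 3, 3] sum 26, len 7
Longest length seen: 8.

8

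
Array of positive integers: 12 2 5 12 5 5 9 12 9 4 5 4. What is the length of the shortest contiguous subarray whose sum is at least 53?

add 12: running sum 12 < 53
add 2: running sum 14 < 53
add 5: running sum 19 < 53
add 12: running sum 31 < 53
add 5: running sum 36 < 53
add 5: running sum 41 < 53
add 9: running sum 50 < 53
add 12: shortest ending here [12, 2, 5, 12, 5, 5, 9, 12] sum 62, len 8
add 9: shortest ending here [5, 12, 5, 5, 9, 12, 9] sum 57, len 7
add 4: shortest ending here [12, 5, 5, 9, 12, 9, 4] sum 56, len 7
add 5: shortest ending here [12, 5, 5, 9, 12, 9, 4, 5] sum 61, len 8
add 4: shortest ending here [5, 5, 9, 12, 9, 4, 5, 4] sum 53, len 8
Shortest qualifying length: 7.

7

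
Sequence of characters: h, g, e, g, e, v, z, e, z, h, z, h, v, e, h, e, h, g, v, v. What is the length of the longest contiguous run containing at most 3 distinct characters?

Extend right; when distinct count exceeds 3, shrink from the left:
add h: window [h] (1 distinct), len 1
add g: window [h, g] (2 distinct), len 2
add e: window [h, g, e] (3 distinct), len 3
add g: window [h, g, e, g] (3 distinct), len 4
add e: window [h, g, e, g, e] (3 distinct), len 5
add v: window [g, e, g, e, v] (3 distinct), len 5
add z: window [e, v, z] (3 distinct), len 3
add e: window [e, v, z, e] (3 distinct), len 4
add z: window [e, v, z, e, z] (3 distinct), len 5
add h: window [z, e, z, h] (3 distinct), len 4
add z: window [z, e, z, h, z] (3 distinct), len 5
add h: window [z, e, z, h, z, h] (3 distinct), len 6
add v: window [z, h, z, h, v] (3 distinct), len 5
add e: window [h, v, e] (3 distinct), len 3
add h: window [h, v, e, h] (3 distinct), len 4
add e: window [h, v, e, h, e] (3 distinct), len 5
add h: window [h, v, e, h, e, h] (3 distinct), len 6
add g: window [e, h, e, h, g] (3 distinct), len 5
add v: window [h, g, v] (3 distinct), len 3
add v: window [h, g, v, v] (3 distinct), len 4
Longest length with ≤3 distinct: 6.

6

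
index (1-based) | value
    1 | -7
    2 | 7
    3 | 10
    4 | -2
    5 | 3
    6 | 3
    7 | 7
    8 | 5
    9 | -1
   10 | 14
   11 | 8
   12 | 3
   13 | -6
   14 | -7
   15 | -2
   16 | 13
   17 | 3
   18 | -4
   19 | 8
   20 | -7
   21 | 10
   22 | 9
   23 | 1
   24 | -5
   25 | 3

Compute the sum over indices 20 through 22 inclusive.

12

Elements at indices 20..22: -7, 10, 9
sum(-7, 10, 9) = 12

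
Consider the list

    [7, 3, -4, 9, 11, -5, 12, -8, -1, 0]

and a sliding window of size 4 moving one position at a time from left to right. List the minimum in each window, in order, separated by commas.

[7, 3, -4, 9] → min -4
[3, -4, 9, 11] → min -4
[-4, 9, 11, -5] → min -5
[9, 11, -5, 12] → min -5
[11, -5, 12, -8] → min -8
[-5, 12, -8, -1] → min -8
[12, -8, -1, 0] → min -8

-4, -4, -5, -5, -8, -8, -8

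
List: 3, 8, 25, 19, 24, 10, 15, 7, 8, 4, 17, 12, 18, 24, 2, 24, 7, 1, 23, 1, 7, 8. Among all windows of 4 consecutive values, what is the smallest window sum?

32

Each size-4 window and its sum:
(3, 8, 25, 19) → sum 55
(8, 25, 19, 24) → sum 76
(25, 19, 24, 10) → sum 78
(19, 24, 10, 15) → sum 68
(24, 10, 15, 7) → sum 56
(10, 15, 7, 8) → sum 40
(15, 7, 8, 4) → sum 34
(7, 8, 4, 17) → sum 36
(8, 4, 17, 12) → sum 41
(4, 17, 12, 18) → sum 51
(17, 12, 18, 24) → sum 71
(12, 18, 24, 2) → sum 56
(18, 24, 2, 24) → sum 68
(24, 2, 24, 7) → sum 57
(2, 24, 7, 1) → sum 34
(24, 7, 1, 23) → sum 55
(7, 1, 23, 1) → sum 32
(1, 23, 1, 7) → sum 32
(23, 1, 7, 8) → sum 39
Smallest of these is 32.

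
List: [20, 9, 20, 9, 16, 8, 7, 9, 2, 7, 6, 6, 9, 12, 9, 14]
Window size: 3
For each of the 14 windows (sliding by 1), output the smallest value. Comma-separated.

9, 9, 9, 8, 7, 7, 2, 2, 2, 6, 6, 6, 9, 9

Sliding a size-3 window across the 16 values:
[20, 9, 20] → min 9
[9, 20, 9] → min 9
[20, 9, 16] → min 9
[9, 16, 8] → min 8
[16, 8, 7] → min 7
[8, 7, 9] → min 7
[7, 9, 2] → min 2
[9, 2, 7] → min 2
[2, 7, 6] → min 2
[7, 6, 6] → min 6
[6, 6, 9] → min 6
[6, 9, 12] → min 6
[9, 12, 9] → min 9
[12, 9, 14] → min 9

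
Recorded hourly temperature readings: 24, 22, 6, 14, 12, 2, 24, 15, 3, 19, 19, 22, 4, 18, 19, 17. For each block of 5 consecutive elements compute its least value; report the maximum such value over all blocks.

24 22 6 14 12 → min 6
22 6 14 12 2 → min 2
6 14 12 2 24 → min 2
14 12 2 24 15 → min 2
12 2 24 15 3 → min 2
2 24 15 3 19 → min 2
24 15 3 19 19 → min 3
15 3 19 19 22 → min 3
3 19 19 22 4 → min 3
19 19 22 4 18 → min 4
19 22 4 18 19 → min 4
22 4 18 19 17 → min 4
Maximum of these is 6.

6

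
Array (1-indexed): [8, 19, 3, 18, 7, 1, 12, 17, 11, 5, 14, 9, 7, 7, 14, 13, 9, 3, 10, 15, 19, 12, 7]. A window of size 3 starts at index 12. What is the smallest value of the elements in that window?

Elements at indices 12..14: 9, 7, 7
min(9, 7, 7) = 7

7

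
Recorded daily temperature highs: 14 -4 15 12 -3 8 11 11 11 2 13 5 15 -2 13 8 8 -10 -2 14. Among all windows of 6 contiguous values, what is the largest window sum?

(14, -4, 15, 12, -3, 8) → sum 42
(-4, 15, 12, -3, 8, 11) → sum 39
(15, 12, -3, 8, 11, 11) → sum 54
(12, -3, 8, 11, 11, 11) → sum 50
(-3, 8, 11, 11, 11, 2) → sum 40
(8, 11, 11, 11, 2, 13) → sum 56
(11, 11, 11, 2, 13, 5) → sum 53
(11, 11, 2, 13, 5, 15) → sum 57
(11, 2, 13, 5, 15, -2) → sum 44
(2, 13, 5, 15, -2, 13) → sum 46
(13, 5, 15, -2, 13, 8) → sum 52
(5, 15, -2, 13, 8, 8) → sum 47
(15, -2, 13, 8, 8, -10) → sum 32
(-2, 13, 8, 8, -10, -2) → sum 15
(13, 8, 8, -10, -2, 14) → sum 31
Largest of these is 57.

57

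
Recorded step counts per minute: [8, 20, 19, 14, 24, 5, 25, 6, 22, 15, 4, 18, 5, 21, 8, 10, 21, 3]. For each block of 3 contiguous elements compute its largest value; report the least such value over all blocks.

18

[8, 20, 19] → max 20
[20, 19, 14] → max 20
[19, 14, 24] → max 24
[14, 24, 5] → max 24
[24, 5, 25] → max 25
[5, 25, 6] → max 25
[25, 6, 22] → max 25
[6, 22, 15] → max 22
[22, 15, 4] → max 22
[15, 4, 18] → max 18
[4, 18, 5] → max 18
[18, 5, 21] → max 21
[5, 21, 8] → max 21
[21, 8, 10] → max 21
[8, 10, 21] → max 21
[10, 21, 3] → max 21
Least of these is 18.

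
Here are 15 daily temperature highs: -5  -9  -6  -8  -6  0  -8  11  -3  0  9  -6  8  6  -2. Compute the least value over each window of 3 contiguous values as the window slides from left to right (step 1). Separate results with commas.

-9, -9, -8, -8, -8, -8, -8, -3, -3, -6, -6, -6, -2

(-5, -9, -6) → min -9
(-9, -6, -8) → min -9
(-6, -8, -6) → min -8
(-8, -6, 0) → min -8
(-6, 0, -8) → min -8
(0, -8, 11) → min -8
(-8, 11, -3) → min -8
(11, -3, 0) → min -3
(-3, 0, 9) → min -3
(0, 9, -6) → min -6
(9, -6, 8) → min -6
(-6, 8, 6) → min -6
(8, 6, -2) → min -2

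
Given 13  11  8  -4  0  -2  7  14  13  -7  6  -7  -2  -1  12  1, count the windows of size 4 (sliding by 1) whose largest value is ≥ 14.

(13, 11, 8, -4) → max 13
(11, 8, -4, 0) → max 11
(8, -4, 0, -2) → max 8
(-4, 0, -2, 7) → max 7
(0, -2, 7, 14) → max 14  ≥ 14 ✓
(-2, 7, 14, 13) → max 14  ≥ 14 ✓
(7, 14, 13, -7) → max 14  ≥ 14 ✓
(14, 13, -7, 6) → max 14  ≥ 14 ✓
(13, -7, 6, -7) → max 13
(-7, 6, -7, -2) → max 6
(6, -7, -2, -1) → max 6
(-7, -2, -1, 12) → max 12
(-2, -1, 12, 1) → max 12
4 windows satisfy the condition.

4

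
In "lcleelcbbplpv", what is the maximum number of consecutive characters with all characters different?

add l: [l] len 1
add c: [l, c] len 2
add l (repeat l, move left end past it): [c, l] len 2
add e: [c, l, e] len 3
add e (repeat e, move left end past it): [e] len 1
add l: [e, l] len 2
add c: [e, l, c] len 3
add b: [e, l, c, b] len 4
add b (repeat b, move left end past it): [b] len 1
add p: [b, p] len 2
add l: [b, p, l] len 3
add p (repeat p, move left end past it): [l, p] len 2
add v: [l, p, v] len 3
Longest all-distinct length: 4.

4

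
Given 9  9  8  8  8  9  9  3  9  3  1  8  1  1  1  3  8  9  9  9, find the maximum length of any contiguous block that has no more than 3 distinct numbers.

[9] 1 distinct, len 1
[9, 9] 1 distinct, len 2
[9, 9, 8] 2 distinct, len 3
[9, 9, 8, 8] 2 distinct, len 4
[9, 9, 8, 8, 8] 2 distinct, len 5
[9, 9, 8, 8, 8, 9] 2 distinct, len 6
[9, 9, 8, 8, 8, 9, 9] 2 distinct, len 7
[9, 9, 8, 8, 8, 9, 9, 3] 3 distinct, len 8
[9, 9, 8, 8, 8, 9, 9, 3, 9] 3 distinct, len 9
[9, 9, 8, 8, 8, 9, 9, 3, 9, 3] 3 distinct, len 10
[9, 9, 3, 9, 3, 1] 3 distinct, len 6
[3, 1, 8] 3 distinct, len 3
[3, 1, 8, 1] 3 distinct, len 4
[3, 1, 8, 1, 1] 3 distinct, len 5
[3, 1, 8, 1, 1, 1] 3 distinct, len 6
[3, 1, 8, 1, 1, 1, 3] 3 distinct, len 7
[3, 1, 8, 1, 1, 1, 3, 8] 3 distinct, len 8
[3, 8, 9] 3 distinct, len 3
[3, 8, 9, 9] 3 distinct, len 4
[3, 8, 9, 9, 9] 3 distinct, len 5
Longest length with ≤3 distinct: 10.

10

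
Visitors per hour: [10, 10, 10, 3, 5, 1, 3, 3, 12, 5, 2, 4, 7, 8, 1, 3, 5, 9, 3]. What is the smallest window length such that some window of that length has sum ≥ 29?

3

Extend right; whenever the sum reaches 29, record the length and shrink from the left:
add 10: running sum 10 < 29
add 10: running sum 20 < 29
end 2: [10, 10, 10] sum 30, len 3
end 3: [10, 10, 10, 3] sum 33, len 4
end 4: [10, 10, 10, 3, 5] sum 38, len 5
end 5: [10, 10, 3, 5, 1] sum 29, len 5
end 6: [10, 10, 3, 5, 1, 3] sum 32, len 6
end 7: [10, 10, 3, 5, 1, 3, 3] sum 35, len 7
end 8: [10, 3, 5, 1, 3, 3, 12] sum 37, len 7
end 9: [5, 1, 3, 3, 12, 5] sum 29, len 6
end 10: [5, 1, 3, 3, 12, 5, 2] sum 31, len 7
end 11: [3, 3, 12, 5, 2, 4] sum 29, len 6
end 12: [12, 5, 2, 4, 7] sum 30, len 5
end 13: [12, 5, 2, 4, 7, 8] sum 38, len 6
end 14: [12, 5, 2, 4, 7, 8, 1] sum 39, len 7
end 15: [5, 2, 4, 7, 8, 1, 3] sum 30, len 7
end 16: [2, 4, 7, 8, 1, 3, 5] sum 30, len 7
end 17: [7, 8, 1, 3, 5, 9] sum 33, len 6
end 18: [8, 1, 3, 5, 9, 3] sum 29, len 6
Shortest qualifying length: 3.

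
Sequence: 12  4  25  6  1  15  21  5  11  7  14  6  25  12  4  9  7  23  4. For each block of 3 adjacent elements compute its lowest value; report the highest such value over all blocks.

7

(12, 4, 25) → min 4
(4, 25, 6) → min 4
(25, 6, 1) → min 1
(6, 1, 15) → min 1
(1, 15, 21) → min 1
(15, 21, 5) → min 5
(21, 5, 11) → min 5
(5, 11, 7) → min 5
(11, 7, 14) → min 7
(7, 14, 6) → min 6
(14, 6, 25) → min 6
(6, 25, 12) → min 6
(25, 12, 4) → min 4
(12, 4, 9) → min 4
(4, 9, 7) → min 4
(9, 7, 23) → min 7
(7, 23, 4) → min 4
Highest of these is 7.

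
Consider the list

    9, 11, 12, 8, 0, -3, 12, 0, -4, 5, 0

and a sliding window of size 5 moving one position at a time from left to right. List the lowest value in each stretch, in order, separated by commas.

0, -3, -3, -3, -4, -4, -4

9 11 12 8 0 → min 0
11 12 8 0 -3 → min -3
12 8 0 -3 12 → min -3
8 0 -3 12 0 → min -3
0 -3 12 0 -4 → min -4
-3 12 0 -4 5 → min -4
12 0 -4 5 0 → min -4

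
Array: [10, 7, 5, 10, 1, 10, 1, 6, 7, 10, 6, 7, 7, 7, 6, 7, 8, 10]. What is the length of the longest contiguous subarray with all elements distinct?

4

add 10: [10] len 1
add 7: [10, 7] len 2
add 5: [10, 7, 5] len 3
add 10 (repeat 10, move left end past it): [7, 5, 10] len 3
add 1: [7, 5, 10, 1] len 4
add 10 (repeat 10, move left end past it): [1, 10] len 2
add 1 (repeat 1, move left end past it): [10, 1] len 2
add 6: [10, 1, 6] len 3
add 7: [10, 1, 6, 7] len 4
add 10 (repeat 10, move left end past it): [1, 6, 7, 10] len 4
add 6 (repeat 6, move left end past it): [7, 10, 6] len 3
add 7 (repeat 7, move left end past it): [10, 6, 7] len 3
add 7 (repeat 7, move left end past it): [7] len 1
add 7 (repeat 7, move left end past it): [7] len 1
add 6: [7, 6] len 2
add 7 (repeat 7, move left end past it): [6, 7] len 2
add 8: [6, 7, 8] len 3
add 10: [6, 7, 8, 10] len 4
Longest all-distinct length: 4.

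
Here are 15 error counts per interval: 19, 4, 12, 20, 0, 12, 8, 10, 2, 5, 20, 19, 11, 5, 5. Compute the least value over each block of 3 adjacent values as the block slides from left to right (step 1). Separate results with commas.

4, 4, 0, 0, 0, 8, 2, 2, 2, 5, 11, 5, 5

(19, 4, 12) → min 4
(4, 12, 20) → min 4
(12, 20, 0) → min 0
(20, 0, 12) → min 0
(0, 12, 8) → min 0
(12, 8, 10) → min 8
(8, 10, 2) → min 2
(10, 2, 5) → min 2
(2, 5, 20) → min 2
(5, 20, 19) → min 5
(20, 19, 11) → min 11
(19, 11, 5) → min 5
(11, 5, 5) → min 5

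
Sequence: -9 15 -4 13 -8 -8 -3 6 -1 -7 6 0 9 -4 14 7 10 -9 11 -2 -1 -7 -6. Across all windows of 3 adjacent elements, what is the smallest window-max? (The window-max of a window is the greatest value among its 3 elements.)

-3

-9 15 -4 → max 15
15 -4 13 → max 15
-4 13 -8 → max 13
13 -8 -8 → max 13
-8 -8 -3 → max -3
-8 -3 6 → max 6
-3 6 -1 → max 6
6 -1 -7 → max 6
-1 -7 6 → max 6
-7 6 0 → max 6
6 0 9 → max 9
0 9 -4 → max 9
9 -4 14 → max 14
-4 14 7 → max 14
14 7 10 → max 14
7 10 -9 → max 10
10 -9 11 → max 11
-9 11 -2 → max 11
11 -2 -1 → max 11
-2 -1 -7 → max -1
-1 -7 -6 → max -1
Smallest of these is -3.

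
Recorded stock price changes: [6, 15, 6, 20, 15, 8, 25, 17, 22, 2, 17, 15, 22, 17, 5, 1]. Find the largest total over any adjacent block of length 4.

72

Window sums for each of the 13 positions:
6 15 6 20 → sum 47
15 6 20 15 → sum 56
6 20 15 8 → sum 49
20 15 8 25 → sum 68
15 8 25 17 → sum 65
8 25 17 22 → sum 72
25 17 22 2 → sum 66
17 22 2 17 → sum 58
22 2 17 15 → sum 56
2 17 15 22 → sum 56
17 15 22 17 → sum 71
15 22 17 5 → sum 59
22 17 5 1 → sum 45
Largest of these is 72.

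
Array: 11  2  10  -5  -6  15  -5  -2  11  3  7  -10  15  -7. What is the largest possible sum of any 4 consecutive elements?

19

Window sums for each of the 11 positions:
[11, 2, 10, -5] → sum 18
[2, 10, -5, -6] → sum 1
[10, -5, -6, 15] → sum 14
[-5, -6, 15, -5] → sum -1
[-6, 15, -5, -2] → sum 2
[15, -5, -2, 11] → sum 19
[-5, -2, 11, 3] → sum 7
[-2, 11, 3, 7] → sum 19
[11, 3, 7, -10] → sum 11
[3, 7, -10, 15] → sum 15
[7, -10, 15, -7] → sum 5
Largest of these is 19.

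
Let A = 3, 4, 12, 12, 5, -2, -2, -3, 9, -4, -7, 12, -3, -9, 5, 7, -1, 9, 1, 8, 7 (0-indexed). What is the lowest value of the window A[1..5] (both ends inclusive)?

Elements at indices 1..5: 4, 12, 12, 5, -2
min(4, 12, 12, 5, -2) = -2

-2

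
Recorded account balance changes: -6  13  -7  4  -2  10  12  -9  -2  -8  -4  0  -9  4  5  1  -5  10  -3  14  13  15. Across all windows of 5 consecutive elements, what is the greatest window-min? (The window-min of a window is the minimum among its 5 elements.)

-3

(-6, 13, -7, 4, -2) → min -7
(13, -7, 4, -2, 10) → min -7
(-7, 4, -2, 10, 12) → min -7
(4, -2, 10, 12, -9) → min -9
(-2, 10, 12, -9, -2) → min -9
(10, 12, -9, -2, -8) → min -9
(12, -9, -2, -8, -4) → min -9
(-9, -2, -8, -4, 0) → min -9
(-2, -8, -4, 0, -9) → min -9
(-8, -4, 0, -9, 4) → min -9
(-4, 0, -9, 4, 5) → min -9
(0, -9, 4, 5, 1) → min -9
(-9, 4, 5, 1, -5) → min -9
(4, 5, 1, -5, 10) → min -5
(5, 1, -5, 10, -3) → min -5
(1, -5, 10, -3, 14) → min -5
(-5, 10, -3, 14, 13) → min -5
(10, -3, 14, 13, 15) → min -3
Greatest of these is -3.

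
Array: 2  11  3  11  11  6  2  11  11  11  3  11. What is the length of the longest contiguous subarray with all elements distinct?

add 2: [2] len 1
add 11: [2, 11] len 2
add 3: [2, 11, 3] len 3
add 11 (repeat 11, move left end past it): [3, 11] len 2
add 11 (repeat 11, move left end past it): [11] len 1
add 6: [11, 6] len 2
add 2: [11, 6, 2] len 3
add 11 (repeat 11, move left end past it): [6, 2, 11] len 3
add 11 (repeat 11, move left end past it): [11] len 1
add 11 (repeat 11, move left end past it): [11] len 1
add 3: [11, 3] len 2
add 11 (repeat 11, move left end past it): [3, 11] len 2
Longest all-distinct length: 3.

3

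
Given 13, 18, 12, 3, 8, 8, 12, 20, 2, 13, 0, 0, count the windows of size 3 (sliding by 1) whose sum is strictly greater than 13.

13 18 12 → sum 43  > 13 ✓
18 12 3 → sum 33  > 13 ✓
12 3 8 → sum 23  > 13 ✓
3 8 8 → sum 19  > 13 ✓
8 8 12 → sum 28  > 13 ✓
8 12 20 → sum 40  > 13 ✓
12 20 2 → sum 34  > 13 ✓
20 2 13 → sum 35  > 13 ✓
2 13 0 → sum 15  > 13 ✓
13 0 0 → sum 13
9 windows satisfy the condition.

9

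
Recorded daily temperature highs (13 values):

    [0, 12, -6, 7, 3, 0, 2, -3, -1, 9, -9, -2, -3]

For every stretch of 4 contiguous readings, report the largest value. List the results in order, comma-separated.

12, 12, 7, 7, 3, 2, 9, 9, 9, 9

[0, 12, -6, 7] → max 12
[12, -6, 7, 3] → max 12
[-6, 7, 3, 0] → max 7
[7, 3, 0, 2] → max 7
[3, 0, 2, -3] → max 3
[0, 2, -3, -1] → max 2
[2, -3, -1, 9] → max 9
[-3, -1, 9, -9] → max 9
[-1, 9, -9, -2] → max 9
[9, -9, -2, -3] → max 9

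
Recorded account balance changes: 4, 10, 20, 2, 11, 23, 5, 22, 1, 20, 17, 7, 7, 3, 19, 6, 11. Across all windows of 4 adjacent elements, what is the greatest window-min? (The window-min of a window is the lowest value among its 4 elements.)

7

(4, 10, 20, 2) → min 2
(10, 20, 2, 11) → min 2
(20, 2, 11, 23) → min 2
(2, 11, 23, 5) → min 2
(11, 23, 5, 22) → min 5
(23, 5, 22, 1) → min 1
(5, 22, 1, 20) → min 1
(22, 1, 20, 17) → min 1
(1, 20, 17, 7) → min 1
(20, 17, 7, 7) → min 7
(17, 7, 7, 3) → min 3
(7, 7, 3, 19) → min 3
(7, 3, 19, 6) → min 3
(3, 19, 6, 11) → min 3
Greatest of these is 7.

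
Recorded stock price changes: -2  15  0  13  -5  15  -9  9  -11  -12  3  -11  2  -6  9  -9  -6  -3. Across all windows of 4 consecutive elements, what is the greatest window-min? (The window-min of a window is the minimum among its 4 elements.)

-2

Window mins for each of the 15 positions:
[-2, 15, 0, 13] → min -2
[15, 0, 13, -5] → min -5
[0, 13, -5, 15] → min -5
[13, -5, 15, -9] → min -9
[-5, 15, -9, 9] → min -9
[15, -9, 9, -11] → min -11
[-9, 9, -11, -12] → min -12
[9, -11, -12, 3] → min -12
[-11, -12, 3, -11] → min -12
[-12, 3, -11, 2] → min -12
[3, -11, 2, -6] → min -11
[-11, 2, -6, 9] → min -11
[2, -6, 9, -9] → min -9
[-6, 9, -9, -6] → min -9
[9, -9, -6, -3] → min -9
Greatest of these is -2.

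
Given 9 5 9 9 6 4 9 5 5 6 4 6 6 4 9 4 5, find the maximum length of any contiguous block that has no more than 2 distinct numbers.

5

[9] 1 distinct, len 1
[9, 5] 2 distinct, len 2
[9, 5, 9] 2 distinct, len 3
[9, 5, 9, 9] 2 distinct, len 4
[9, 9, 6] 2 distinct, len 3
[6, 4] 2 distinct, len 2
[4, 9] 2 distinct, len 2
[9, 5] 2 distinct, len 2
[9, 5, 5] 2 distinct, len 3
[5, 5, 6] 2 distinct, len 3
[6, 4] 2 distinct, len 2
[6, 4, 6] 2 distinct, len 3
[6, 4, 6, 6] 2 distinct, len 4
[6, 4, 6, 6, 4] 2 distinct, len 5
[4, 9] 2 distinct, len 2
[4, 9, 4] 2 distinct, len 3
[4, 5] 2 distinct, len 2
Longest length with ≤2 distinct: 5.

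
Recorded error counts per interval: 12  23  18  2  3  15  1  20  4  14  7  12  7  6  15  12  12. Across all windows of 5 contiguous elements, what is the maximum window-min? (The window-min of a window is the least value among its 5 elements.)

12 23 18 2 3 → min 2
23 18 2 3 15 → min 2
18 2 3 15 1 → min 1
2 3 15 1 20 → min 1
3 15 1 20 4 → min 1
15 1 20 4 14 → min 1
1 20 4 14 7 → min 1
20 4 14 7 12 → min 4
4 14 7 12 7 → min 4
14 7 12 7 6 → min 6
7 12 7 6 15 → min 6
12 7 6 15 12 → min 6
7 6 15 12 12 → min 6
Maximum of these is 6.

6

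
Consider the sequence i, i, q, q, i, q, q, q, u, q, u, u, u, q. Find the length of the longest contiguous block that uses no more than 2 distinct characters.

9

[i] 1 distinct, len 1
[i, i] 1 distinct, len 2
[i, i, q] 2 distinct, len 3
[i, i, q, q] 2 distinct, len 4
[i, i, q, q, i] 2 distinct, len 5
[i, i, q, q, i, q] 2 distinct, len 6
[i, i, q, q, i, q, q] 2 distinct, len 7
[i, i, q, q, i, q, q, q] 2 distinct, len 8
[q, q, q, u] 2 distinct, len 4
[q, q, q, u, q] 2 distinct, len 5
[q, q, q, u, q, u] 2 distinct, len 6
[q, q, q, u, q, u, u] 2 distinct, len 7
[q, q, q, u, q, u, u, u] 2 distinct, len 8
[q, q, q, u, q, u, u, u, q] 2 distinct, len 9
Longest length with ≤2 distinct: 9.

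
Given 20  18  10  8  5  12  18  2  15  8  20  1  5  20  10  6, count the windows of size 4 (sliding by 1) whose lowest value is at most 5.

20 18 10 8 → min 8
18 10 8 5 → min 5  ≤ 5 ✓
10 8 5 12 → min 5  ≤ 5 ✓
8 5 12 18 → min 5  ≤ 5 ✓
5 12 18 2 → min 2  ≤ 5 ✓
12 18 2 15 → min 2  ≤ 5 ✓
18 2 15 8 → min 2  ≤ 5 ✓
2 15 8 20 → min 2  ≤ 5 ✓
15 8 20 1 → min 1  ≤ 5 ✓
8 20 1 5 → min 1  ≤ 5 ✓
20 1 5 20 → min 1  ≤ 5 ✓
1 5 20 10 → min 1  ≤ 5 ✓
5 20 10 6 → min 5  ≤ 5 ✓
12 windows satisfy the condition.

12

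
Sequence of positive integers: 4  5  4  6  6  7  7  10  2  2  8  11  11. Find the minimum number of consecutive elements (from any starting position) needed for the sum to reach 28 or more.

add 4: running sum 4 < 28
add 5: running sum 9 < 28
add 4: running sum 13 < 28
add 6: running sum 19 < 28
add 6: running sum 25 < 28
end 5: [5, 4, 6, 6, 7] sum 28, len 5
end 6: [4, 6, 6, 7, 7] sum 30, len 5
end 7: [6, 7, 7, 10] sum 30, len 4
end 8: [6, 7, 7, 10, 2] sum 32, len 5
end 9: [7, 7, 10, 2, 2] sum 28, len 5
end 10: [7, 10, 2, 2, 8] sum 29, len 5
end 11: [10, 2, 2, 8, 11] sum 33, len 5
end 12: [8, 11, 11] sum 30, len 3
Shortest qualifying length: 3.

3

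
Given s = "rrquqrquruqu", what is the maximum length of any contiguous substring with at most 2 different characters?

3

[r] 1 distinct, len 1
[r, r] 1 distinct, len 2
[r, r, q] 2 distinct, len 3
[q, u] 2 distinct, len 2
[q, u, q] 2 distinct, len 3
[q, r] 2 distinct, len 2
[q, r, q] 2 distinct, len 3
[q, u] 2 distinct, len 2
[u, r] 2 distinct, len 2
[u, r, u] 2 distinct, len 3
[u, q] 2 distinct, len 2
[u, q, u] 2 distinct, len 3
Longest length with ≤2 distinct: 3.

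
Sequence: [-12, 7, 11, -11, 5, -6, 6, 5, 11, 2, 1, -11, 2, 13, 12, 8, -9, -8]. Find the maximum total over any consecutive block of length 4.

-12 7 11 -11 → sum -5
7 11 -11 5 → sum 12
11 -11 5 -6 → sum -1
-11 5 -6 6 → sum -6
5 -6 6 5 → sum 10
-6 6 5 11 → sum 16
6 5 11 2 → sum 24
5 11 2 1 → sum 19
11 2 1 -11 → sum 3
2 1 -11 2 → sum -6
1 -11 2 13 → sum 5
-11 2 13 12 → sum 16
2 13 12 8 → sum 35
13 12 8 -9 → sum 24
12 8 -9 -8 → sum 3
Maximum of these is 35.

35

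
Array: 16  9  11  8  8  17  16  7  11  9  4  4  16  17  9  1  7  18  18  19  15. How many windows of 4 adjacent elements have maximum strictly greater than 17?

(16, 9, 11, 8) → max 16
(9, 11, 8, 8) → max 11
(11, 8, 8, 17) → max 17
(8, 8, 17, 16) → max 17
(8, 17, 16, 7) → max 17
(17, 16, 7, 11) → max 17
(16, 7, 11, 9) → max 16
(7, 11, 9, 4) → max 11
(11, 9, 4, 4) → max 11
(9, 4, 4, 16) → max 16
(4, 4, 16, 17) → max 17
(4, 16, 17, 9) → max 17
(16, 17, 9, 1) → max 17
(17, 9, 1, 7) → max 17
(9, 1, 7, 18) → max 18  > 17 ✓
(1, 7, 18, 18) → max 18  > 17 ✓
(7, 18, 18, 19) → max 19  > 17 ✓
(18, 18, 19, 15) → max 19  > 17 ✓
4 windows satisfy the condition.

4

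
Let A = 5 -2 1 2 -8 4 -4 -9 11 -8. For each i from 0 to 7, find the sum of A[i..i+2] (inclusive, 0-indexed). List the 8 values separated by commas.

4, 1, -5, -2, -8, -9, -2, -6

[5, -2, 1] → sum 4
[-2, 1, 2] → sum 1
[1, 2, -8] → sum -5
[2, -8, 4] → sum -2
[-8, 4, -4] → sum -8
[4, -4, -9] → sum -9
[-4, -9, 11] → sum -2
[-9, 11, -8] → sum -6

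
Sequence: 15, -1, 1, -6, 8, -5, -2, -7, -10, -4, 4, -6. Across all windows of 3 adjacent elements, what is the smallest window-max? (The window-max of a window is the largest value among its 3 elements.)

-4

Each size-3 window and its max:
15 -1 1 → max 15
-1 1 -6 → max 1
1 -6 8 → max 8
-6 8 -5 → max 8
8 -5 -2 → max 8
-5 -2 -7 → max -2
-2 -7 -10 → max -2
-7 -10 -4 → max -4
-10 -4 4 → max 4
-4 4 -6 → max 4
Smallest of these is -4.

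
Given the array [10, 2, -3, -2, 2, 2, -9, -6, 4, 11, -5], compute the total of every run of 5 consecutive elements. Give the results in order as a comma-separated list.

10 2 -3 -2 2 → sum 9
2 -3 -2 2 2 → sum 1
-3 -2 2 2 -9 → sum -10
-2 2 2 -9 -6 → sum -13
2 2 -9 -6 4 → sum -7
2 -9 -6 4 11 → sum 2
-9 -6 4 11 -5 → sum -5

9, 1, -10, -13, -7, 2, -5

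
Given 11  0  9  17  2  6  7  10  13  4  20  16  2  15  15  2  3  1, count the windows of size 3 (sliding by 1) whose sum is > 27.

[11, 0, 9] → sum 20
[0, 9, 17] → sum 26
[9, 17, 2] → sum 28  > 27 ✓
[17, 2, 6] → sum 25
[2, 6, 7] → sum 15
[6, 7, 10] → sum 23
[7, 10, 13] → sum 30  > 27 ✓
[10, 13, 4] → sum 27
[13, 4, 20] → sum 37  > 27 ✓
[4, 20, 16] → sum 40  > 27 ✓
[20, 16, 2] → sum 38  > 27 ✓
[16, 2, 15] → sum 33  > 27 ✓
[2, 15, 15] → sum 32  > 27 ✓
[15, 15, 2] → sum 32  > 27 ✓
[15, 2, 3] → sum 20
[2, 3, 1] → sum 6
8 windows satisfy the condition.

8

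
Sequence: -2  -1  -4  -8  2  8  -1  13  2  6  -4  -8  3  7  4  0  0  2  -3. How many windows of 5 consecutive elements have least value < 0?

(-2, -1, -4, -8, 2) → min -8  < 0 ✓
(-1, -4, -8, 2, 8) → min -8  < 0 ✓
(-4, -8, 2, 8, -1) → min -8  < 0 ✓
(-8, 2, 8, -1, 13) → min -8  < 0 ✓
(2, 8, -1, 13, 2) → min -1  < 0 ✓
(8, -1, 13, 2, 6) → min -1  < 0 ✓
(-1, 13, 2, 6, -4) → min -4  < 0 ✓
(13, 2, 6, -4, -8) → min -8  < 0 ✓
(2, 6, -4, -8, 3) → min -8  < 0 ✓
(6, -4, -8, 3, 7) → min -8  < 0 ✓
(-4, -8, 3, 7, 4) → min -8  < 0 ✓
(-8, 3, 7, 4, 0) → min -8  < 0 ✓
(3, 7, 4, 0, 0) → min 0
(7, 4, 0, 0, 2) → min 0
(4, 0, 0, 2, -3) → min -3  < 0 ✓
13 windows satisfy the condition.

13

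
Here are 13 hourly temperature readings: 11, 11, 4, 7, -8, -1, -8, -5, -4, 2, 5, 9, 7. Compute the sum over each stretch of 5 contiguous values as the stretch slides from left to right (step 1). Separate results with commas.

25, 13, -6, -15, -26, -16, -10, 7, 19

[11, 11, 4, 7, -8] → sum 25
[11, 4, 7, -8, -1] → sum 13
[4, 7, -8, -1, -8] → sum -6
[7, -8, -1, -8, -5] → sum -15
[-8, -1, -8, -5, -4] → sum -26
[-1, -8, -5, -4, 2] → sum -16
[-8, -5, -4, 2, 5] → sum -10
[-5, -4, 2, 5, 9] → sum 7
[-4, 2, 5, 9, 7] → sum 19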